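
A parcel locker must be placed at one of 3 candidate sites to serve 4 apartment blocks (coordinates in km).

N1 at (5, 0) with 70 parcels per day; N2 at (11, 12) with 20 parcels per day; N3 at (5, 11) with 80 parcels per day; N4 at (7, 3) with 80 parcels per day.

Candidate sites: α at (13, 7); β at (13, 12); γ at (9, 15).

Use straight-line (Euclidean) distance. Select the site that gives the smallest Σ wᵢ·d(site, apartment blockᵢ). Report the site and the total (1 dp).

α, total 2144.2 km

Total weighted distance at each candidate:
  α (13, 7): total = 2144.2
  β (13, 12): total = 2559.9
  γ (9, 15): total = 2584.6
Minimum is at α with total 2144.2 km.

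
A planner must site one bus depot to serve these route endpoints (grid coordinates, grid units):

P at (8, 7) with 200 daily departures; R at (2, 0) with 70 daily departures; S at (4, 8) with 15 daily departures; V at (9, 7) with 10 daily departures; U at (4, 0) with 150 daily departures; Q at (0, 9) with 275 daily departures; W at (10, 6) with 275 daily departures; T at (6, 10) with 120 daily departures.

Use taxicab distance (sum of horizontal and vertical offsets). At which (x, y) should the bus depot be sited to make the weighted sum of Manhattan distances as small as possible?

(6, 7)

Manhattan distance separates: Σwᵢ(|x−xᵢ|+|y−yᵢ|) = Σwᵢ|x−xᵢ| + Σwᵢ|y−yᵢ|, so x and y are optimised independently as 1-D weighted medians.
Total weight W = 1115; half = 557.5.
x-coordinate, sorted with cumulative weight:
  x=0 (Q, w=275) cum 275
  x=2 (R, w=70) cum 345
  x=4 (S, w=15) cum 360
  x=4 (U, w=150) cum 510
  x=6 (T, w=120) cum 630  ← median
  x=8 (P, w=200) cum 830
  x=9 (V, w=10) cum 840
  x=10 (W, w=275) cum 1115
⇒ x* = 6
y-coordinate, sorted with cumulative weight:
  y=0 (R, w=70) cum 70
  y=0 (U, w=150) cum 220
  y=6 (W, w=275) cum 495
  y=7 (P, w=200) cum 695  ← median
  y=7 (V, w=10) cum 705
  y=8 (S, w=15) cum 720
  y=9 (Q, w=275) cum 995
  y=10 (T, w=120) cum 1115
⇒ y* = 7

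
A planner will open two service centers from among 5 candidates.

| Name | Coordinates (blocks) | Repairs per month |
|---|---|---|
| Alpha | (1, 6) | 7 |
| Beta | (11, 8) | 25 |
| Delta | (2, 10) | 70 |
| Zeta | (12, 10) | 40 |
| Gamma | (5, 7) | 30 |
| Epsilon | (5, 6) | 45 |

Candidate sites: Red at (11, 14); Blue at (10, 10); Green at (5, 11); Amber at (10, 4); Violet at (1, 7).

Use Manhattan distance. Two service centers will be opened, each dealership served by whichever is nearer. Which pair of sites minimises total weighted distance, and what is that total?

Evaluate every pair (each demand assigned to the nearer of the two):
  {Blue, Violet}: total = 787
  {Blue, Green}: total = 843
  {Red, Violet}: total = 982
  {Red, Green}: total = 1038
  {Amber, Violet}: total = 1077
  {Green, Amber}: total = 1133
  {Green, Violet}: total = 1177
  {Blue, Amber}: total = 1347
  {Red, Blue}: total = 1451
  {Red, Amber}: total = 1867
Best pair: {Blue, Violet} with total 787.

{Blue, Violet}, total 787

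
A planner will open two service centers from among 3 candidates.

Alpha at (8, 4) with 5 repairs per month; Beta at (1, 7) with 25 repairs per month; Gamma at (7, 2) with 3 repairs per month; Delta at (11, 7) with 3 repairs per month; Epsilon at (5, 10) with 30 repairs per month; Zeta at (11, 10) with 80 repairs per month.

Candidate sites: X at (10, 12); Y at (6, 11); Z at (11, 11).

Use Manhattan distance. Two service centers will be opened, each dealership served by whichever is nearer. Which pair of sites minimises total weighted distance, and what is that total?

{Y, Z}, total 452

Evaluate every pair (each demand assigned to the nearer of the two):
  {Y, Z}: total = 452
  {X, Y}: total = 618
  {X, Z}: total = 741
Best pair: {Y, Z} with total 452.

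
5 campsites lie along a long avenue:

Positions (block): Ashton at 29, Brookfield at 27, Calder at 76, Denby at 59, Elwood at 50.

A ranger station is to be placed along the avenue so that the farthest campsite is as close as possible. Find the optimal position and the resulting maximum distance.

The 1-center on a line is the midpoint of the two extreme points: leftmost at 27, rightmost at 76.
Optimal location = (27 + 76)/2 = 51.5; maximum distance = (76 − 27)/2 = 24.5.

location 51.5, max distance 24.5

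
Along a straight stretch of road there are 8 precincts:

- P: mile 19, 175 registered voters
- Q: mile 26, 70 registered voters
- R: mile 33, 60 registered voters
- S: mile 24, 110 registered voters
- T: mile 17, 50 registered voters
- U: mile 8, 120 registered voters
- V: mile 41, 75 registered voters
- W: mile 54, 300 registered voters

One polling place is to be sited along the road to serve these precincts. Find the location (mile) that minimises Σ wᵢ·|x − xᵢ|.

x = 26

For a sum of weighted absolute distances on a line, the optimum is the weighted median (not the mean). Total weight W = 960; half-weight = 480.
Sort by position and accumulate weight:
  mile 8 (U, w=120) → cum 120
  mile 17 (T, w=50) → cum 170
  mile 19 (P, w=175) → cum 345
  mile 24 (S, w=110) → cum 455
  mile 26 (Q, w=70) → cum 525  ≥ 480 → median here
  mile 33 (R, w=60) → cum 585
  mile 41 (V, w=75) → cum 660
  mile 54 (W, w=300) → cum 960
Optimal location: mile 26.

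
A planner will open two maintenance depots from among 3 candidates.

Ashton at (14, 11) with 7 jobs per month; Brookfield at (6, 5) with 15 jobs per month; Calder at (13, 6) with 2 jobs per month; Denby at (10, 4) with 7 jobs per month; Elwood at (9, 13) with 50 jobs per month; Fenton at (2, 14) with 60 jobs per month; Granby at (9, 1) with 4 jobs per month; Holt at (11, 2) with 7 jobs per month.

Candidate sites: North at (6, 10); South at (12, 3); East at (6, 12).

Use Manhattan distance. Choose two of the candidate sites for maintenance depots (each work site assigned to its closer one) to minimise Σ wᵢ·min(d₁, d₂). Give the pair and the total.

{South, East}, total 791

Evaluate every pair (each demand assigned to the nearer of the two):
  {South, East}: total = 791
  {North, East}: total = 929
  {North, South}: total = 981
Best pair: {South, East} with total 791.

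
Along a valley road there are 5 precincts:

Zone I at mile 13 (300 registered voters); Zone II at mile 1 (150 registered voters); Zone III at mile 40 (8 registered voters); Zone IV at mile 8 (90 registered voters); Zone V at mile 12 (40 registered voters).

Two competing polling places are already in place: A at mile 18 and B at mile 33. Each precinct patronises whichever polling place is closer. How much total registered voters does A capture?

580

The indifferent point is the midpoint (18+33)/2 = 25.5; precincts left of it (closer to A at 18) go to A, those right go to B.
  Zone II at 1 (w=150) → A
  Zone IV at 8 (w=90) → A
  Zone V at 12 (w=40) → A
  Zone I at 13 (w=300) → A
  Zone III at 40 (w=8) → B
A captures 580; B captures 8.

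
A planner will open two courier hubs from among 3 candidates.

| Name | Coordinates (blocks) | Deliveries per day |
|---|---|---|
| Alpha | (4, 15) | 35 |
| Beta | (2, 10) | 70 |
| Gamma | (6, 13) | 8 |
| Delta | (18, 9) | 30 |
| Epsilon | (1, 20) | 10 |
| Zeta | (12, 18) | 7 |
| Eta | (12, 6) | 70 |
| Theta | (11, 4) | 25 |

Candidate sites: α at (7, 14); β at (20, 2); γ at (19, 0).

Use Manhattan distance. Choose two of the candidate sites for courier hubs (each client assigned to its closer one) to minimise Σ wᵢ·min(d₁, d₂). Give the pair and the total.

{α, β}, total 2354

Evaluate every pair (each demand assigned to the nearer of the two):
  {α, β}: total = 2354
  {α, γ}: total = 2479
  {β, γ}: total = 4958
Best pair: {α, β} with total 2354.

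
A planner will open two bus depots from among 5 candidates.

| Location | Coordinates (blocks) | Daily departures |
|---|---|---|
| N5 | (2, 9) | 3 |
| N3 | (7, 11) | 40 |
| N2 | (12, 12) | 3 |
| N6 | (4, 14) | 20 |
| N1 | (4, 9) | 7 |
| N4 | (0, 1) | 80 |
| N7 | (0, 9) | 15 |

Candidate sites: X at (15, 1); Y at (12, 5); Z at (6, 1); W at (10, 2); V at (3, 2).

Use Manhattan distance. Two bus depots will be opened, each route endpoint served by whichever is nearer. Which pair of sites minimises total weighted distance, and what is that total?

{Y, V}, total 1271

Evaluate every pair (each demand assigned to the nearer of the two):
  {Y, V}: total = 1271
  {Z, V}: total = 1301
  {W, V}: total = 1326
  {X, V}: total = 1372
  {Y, Z}: total = 1557
  {Z, W}: total = 1572
  {X, Z}: total = 1578
  {Y, W}: total = 2047
  {X, W}: total = 2147
  {X, Y}: total = 2367
Best pair: {Y, V} with total 1271.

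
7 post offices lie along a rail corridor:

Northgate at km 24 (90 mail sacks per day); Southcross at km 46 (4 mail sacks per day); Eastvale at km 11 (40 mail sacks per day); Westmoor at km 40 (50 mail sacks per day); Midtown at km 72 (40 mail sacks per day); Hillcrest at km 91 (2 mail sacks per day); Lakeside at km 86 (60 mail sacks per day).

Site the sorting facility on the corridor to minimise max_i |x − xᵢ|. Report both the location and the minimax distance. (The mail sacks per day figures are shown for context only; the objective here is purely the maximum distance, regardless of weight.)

The 1-center on a line is the midpoint of the two extreme points: leftmost at 11, rightmost at 91.
Optimal location = (11 + 91)/2 = 51; maximum distance = (91 − 11)/2 = 40.

location 51, max distance 40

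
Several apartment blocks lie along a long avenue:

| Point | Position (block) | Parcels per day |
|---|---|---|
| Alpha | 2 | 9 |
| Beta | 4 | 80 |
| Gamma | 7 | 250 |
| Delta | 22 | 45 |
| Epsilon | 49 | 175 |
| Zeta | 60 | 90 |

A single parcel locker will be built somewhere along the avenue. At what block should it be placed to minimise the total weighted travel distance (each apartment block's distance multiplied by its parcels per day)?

For a sum of weighted absolute distances on a line, the optimum is the weighted median (not the mean). Total weight W = 649; half-weight = 324.5.
Sort by position and accumulate weight:
  block 2 (Alpha, w=9) → cum 9
  block 4 (Beta, w=80) → cum 89
  block 7 (Gamma, w=250) → cum 339  ≥ 324.5 → median here
  block 22 (Delta, w=45) → cum 384
  block 49 (Epsilon, w=175) → cum 559
  block 60 (Zeta, w=90) → cum 649
Optimal location: block 7.

x = 7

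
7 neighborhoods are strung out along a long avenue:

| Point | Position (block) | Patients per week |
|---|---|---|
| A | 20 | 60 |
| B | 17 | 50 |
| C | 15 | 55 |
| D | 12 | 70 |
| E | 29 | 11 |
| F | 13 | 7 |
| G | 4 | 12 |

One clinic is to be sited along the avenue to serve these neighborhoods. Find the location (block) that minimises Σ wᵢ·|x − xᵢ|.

x = 15

For a sum of weighted absolute distances on a line, the optimum is the weighted median (not the mean). Total weight W = 265; half-weight = 132.5.
Sort by position and accumulate weight:
  block 4 (G, w=12) → cum 12
  block 12 (D, w=70) → cum 82
  block 13 (F, w=7) → cum 89
  block 15 (C, w=55) → cum 144  ≥ 132.5 → median here
  block 17 (B, w=50) → cum 194
  block 20 (A, w=60) → cum 254
  block 29 (E, w=11) → cum 265
Optimal location: block 15.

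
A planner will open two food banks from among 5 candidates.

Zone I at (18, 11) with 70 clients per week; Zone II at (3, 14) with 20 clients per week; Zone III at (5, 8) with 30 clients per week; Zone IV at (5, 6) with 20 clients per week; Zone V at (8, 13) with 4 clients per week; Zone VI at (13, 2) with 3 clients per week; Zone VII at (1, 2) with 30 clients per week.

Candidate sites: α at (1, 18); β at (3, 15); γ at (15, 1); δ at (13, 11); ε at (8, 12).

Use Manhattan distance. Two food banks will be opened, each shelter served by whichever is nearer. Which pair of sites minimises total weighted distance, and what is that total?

Evaluate every pair (each demand assigned to the nearer of the two):
  {β, δ}: total = 1365
  {δ, ε}: total = 1421
  {α, δ}: total = 1595
  {β, ε}: total = 1679
  {γ, δ}: total = 1687
  {γ, ε}: total = 1763
  {α, ε}: total = 1809
  {β, γ}: total = 1907
  {α, γ}: total = 2257
  {α, β}: total = 2387
Best pair: {β, δ} with total 1365.

{β, δ}, total 1365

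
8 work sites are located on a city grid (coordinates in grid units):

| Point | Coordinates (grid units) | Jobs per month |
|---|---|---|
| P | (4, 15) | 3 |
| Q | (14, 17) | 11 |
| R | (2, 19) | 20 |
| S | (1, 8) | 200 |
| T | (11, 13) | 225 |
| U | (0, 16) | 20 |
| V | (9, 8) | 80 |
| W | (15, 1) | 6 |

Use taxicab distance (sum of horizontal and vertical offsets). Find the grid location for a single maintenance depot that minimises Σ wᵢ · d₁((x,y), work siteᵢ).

(9, 8)

Manhattan distance separates: Σwᵢ(|x−xᵢ|+|y−yᵢ|) = Σwᵢ|x−xᵢ| + Σwᵢ|y−yᵢ|, so x and y are optimised independently as 1-D weighted medians.
Total weight W = 565; half = 282.5.
x-coordinate, sorted with cumulative weight:
  x=0 (U, w=20) cum 20
  x=1 (S, w=200) cum 220
  x=2 (R, w=20) cum 240
  x=4 (P, w=3) cum 243
  x=9 (V, w=80) cum 323  ← median
  x=11 (T, w=225) cum 548
  x=14 (Q, w=11) cum 559
  x=15 (W, w=6) cum 565
⇒ x* = 9
y-coordinate, sorted with cumulative weight:
  y=1 (W, w=6) cum 6
  y=8 (S, w=200) cum 206
  y=8 (V, w=80) cum 286  ← median
  y=13 (T, w=225) cum 511
  y=15 (P, w=3) cum 514
  y=16 (U, w=20) cum 534
  y=17 (Q, w=11) cum 545
  y=19 (R, w=20) cum 565
⇒ y* = 8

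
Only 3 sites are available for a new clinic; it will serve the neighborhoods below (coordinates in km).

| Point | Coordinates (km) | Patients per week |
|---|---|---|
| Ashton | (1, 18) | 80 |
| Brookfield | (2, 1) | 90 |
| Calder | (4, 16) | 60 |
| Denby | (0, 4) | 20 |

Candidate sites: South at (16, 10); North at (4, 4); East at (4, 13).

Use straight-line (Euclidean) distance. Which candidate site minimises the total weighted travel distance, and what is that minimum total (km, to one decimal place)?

Total weighted distance at each candidate:
  South (16, 10): total = 4004.6
  North (4, 4): total = 2269.9
  East (4, 13): total = 1938.4
Minimum is at East with total 1938.4 km.

East, total 1938.4 km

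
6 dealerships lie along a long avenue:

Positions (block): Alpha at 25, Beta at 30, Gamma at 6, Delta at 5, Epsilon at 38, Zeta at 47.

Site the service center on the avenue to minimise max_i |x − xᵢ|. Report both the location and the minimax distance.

location 26, max distance 21

The 1-center on a line is the midpoint of the two extreme points: leftmost at 5, rightmost at 47.
Optimal location = (5 + 47)/2 = 26; maximum distance = (47 − 5)/2 = 21.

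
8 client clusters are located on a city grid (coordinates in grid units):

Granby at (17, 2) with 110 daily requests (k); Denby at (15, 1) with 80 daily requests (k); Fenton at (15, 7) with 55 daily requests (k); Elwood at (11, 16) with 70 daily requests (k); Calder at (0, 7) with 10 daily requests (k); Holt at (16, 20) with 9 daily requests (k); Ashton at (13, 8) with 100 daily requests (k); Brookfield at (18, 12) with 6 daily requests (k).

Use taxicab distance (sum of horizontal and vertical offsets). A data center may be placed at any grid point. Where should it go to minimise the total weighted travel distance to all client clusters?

Manhattan distance separates: Σwᵢ(|x−xᵢ|+|y−yᵢ|) = Σwᵢ|x−xᵢ| + Σwᵢ|y−yᵢ|, so x and y are optimised independently as 1-D weighted medians.
Total weight W = 440; half = 220.
x-coordinate, sorted with cumulative weight:
  x=0 (Calder, w=10) cum 10
  x=11 (Elwood, w=70) cum 80
  x=13 (Ashton, w=100) cum 180
  x=15 (Denby, w=80) cum 260  ← median
  x=15 (Fenton, w=55) cum 315
  x=16 (Holt, w=9) cum 324
  x=17 (Granby, w=110) cum 434
  x=18 (Brookfield, w=6) cum 440
⇒ x* = 15
y-coordinate, sorted with cumulative weight:
  y=1 (Denby, w=80) cum 80
  y=2 (Granby, w=110) cum 190
  y=7 (Fenton, w=55) cum 245  ← median
  y=7 (Calder, w=10) cum 255
  y=8 (Ashton, w=100) cum 355
  y=12 (Brookfield, w=6) cum 361
  y=16 (Elwood, w=70) cum 431
  y=20 (Holt, w=9) cum 440
⇒ y* = 7

(15, 7)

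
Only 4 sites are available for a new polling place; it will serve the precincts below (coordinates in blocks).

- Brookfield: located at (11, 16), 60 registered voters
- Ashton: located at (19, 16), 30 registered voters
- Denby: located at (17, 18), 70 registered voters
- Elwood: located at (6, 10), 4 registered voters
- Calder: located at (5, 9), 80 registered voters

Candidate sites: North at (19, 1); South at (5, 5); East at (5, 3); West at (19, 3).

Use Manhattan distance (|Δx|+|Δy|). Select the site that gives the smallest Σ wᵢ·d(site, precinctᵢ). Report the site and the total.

South, total 3864 blocks

Total weighted distance at each candidate:
  North (19, 1): total = 5008
  South (5, 5): total = 3864
  East (5, 3): total = 4352
  West (19, 3): total = 4520
Minimum is at South with total 3864 blocks.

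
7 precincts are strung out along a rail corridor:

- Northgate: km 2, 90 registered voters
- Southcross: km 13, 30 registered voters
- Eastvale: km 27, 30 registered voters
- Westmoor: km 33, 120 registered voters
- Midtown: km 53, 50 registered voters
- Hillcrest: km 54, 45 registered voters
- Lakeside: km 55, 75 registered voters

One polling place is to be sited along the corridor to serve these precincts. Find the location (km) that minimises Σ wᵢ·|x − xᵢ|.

For a sum of weighted absolute distances on a line, the optimum is the weighted median (not the mean). Total weight W = 440; half-weight = 220.
Sort by position and accumulate weight:
  km 2 (Northgate, w=90) → cum 90
  km 13 (Southcross, w=30) → cum 120
  km 27 (Eastvale, w=30) → cum 150
  km 33 (Westmoor, w=120) → cum 270  ≥ 220 → median here
  km 53 (Midtown, w=50) → cum 320
  km 54 (Hillcrest, w=45) → cum 365
  km 55 (Lakeside, w=75) → cum 440
Optimal location: km 33.

x = 33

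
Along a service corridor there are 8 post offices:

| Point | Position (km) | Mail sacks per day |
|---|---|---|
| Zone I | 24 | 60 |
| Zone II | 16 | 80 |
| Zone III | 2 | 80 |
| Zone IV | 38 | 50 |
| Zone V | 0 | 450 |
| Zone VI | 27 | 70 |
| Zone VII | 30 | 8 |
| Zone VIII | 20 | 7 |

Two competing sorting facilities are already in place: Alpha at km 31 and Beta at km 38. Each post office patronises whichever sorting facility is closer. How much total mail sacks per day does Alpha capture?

755

The indifferent point is the midpoint (31+38)/2 = 34.5; post offices left of it (closer to Alpha at 31) go to Alpha, those right go to Beta.
  Zone V at 0 (w=450) → Alpha
  Zone III at 2 (w=80) → Alpha
  Zone II at 16 (w=80) → Alpha
  Zone VIII at 20 (w=7) → Alpha
  Zone I at 24 (w=60) → Alpha
  Zone VI at 27 (w=70) → Alpha
  Zone VII at 30 (w=8) → Alpha
  Zone IV at 38 (w=50) → Beta
Alpha captures 755; Beta captures 50.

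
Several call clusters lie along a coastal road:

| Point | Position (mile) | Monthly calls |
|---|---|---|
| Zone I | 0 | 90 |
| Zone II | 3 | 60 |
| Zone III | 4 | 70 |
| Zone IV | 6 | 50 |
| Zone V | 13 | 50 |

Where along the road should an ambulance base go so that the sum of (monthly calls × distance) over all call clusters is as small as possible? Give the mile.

x = 4

For a sum of weighted absolute distances on a line, the optimum is the weighted median (not the mean). Total weight W = 320; half-weight = 160.
Sort by position and accumulate weight:
  mile 0 (Zone I, w=90) → cum 90
  mile 3 (Zone II, w=60) → cum 150
  mile 4 (Zone III, w=70) → cum 220  ≥ 160 → median here
  mile 6 (Zone IV, w=50) → cum 270
  mile 13 (Zone V, w=50) → cum 320
Optimal location: mile 4.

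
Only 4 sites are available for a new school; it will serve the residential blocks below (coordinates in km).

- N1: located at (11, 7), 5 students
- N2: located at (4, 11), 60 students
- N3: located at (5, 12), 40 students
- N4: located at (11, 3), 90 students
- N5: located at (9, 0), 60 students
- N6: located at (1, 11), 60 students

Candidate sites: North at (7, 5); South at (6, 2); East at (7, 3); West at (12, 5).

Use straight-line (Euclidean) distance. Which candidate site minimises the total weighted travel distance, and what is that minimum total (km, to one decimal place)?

North, total 1950.8 km

Total weighted distance at each candidate:
  North (7, 5): total = 1950.8
  South (6, 2): total = 2283.5
  East (7, 3): total = 2086.0
  West (12, 5): total = 2310.1
Minimum is at North with total 1950.8 km.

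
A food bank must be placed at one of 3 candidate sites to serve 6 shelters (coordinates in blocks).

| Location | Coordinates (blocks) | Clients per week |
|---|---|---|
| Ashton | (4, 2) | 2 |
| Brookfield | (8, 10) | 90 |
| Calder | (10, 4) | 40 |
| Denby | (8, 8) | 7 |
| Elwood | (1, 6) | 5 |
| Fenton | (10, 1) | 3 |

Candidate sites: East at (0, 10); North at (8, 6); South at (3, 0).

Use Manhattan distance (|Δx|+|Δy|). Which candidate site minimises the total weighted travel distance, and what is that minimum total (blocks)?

North, total 606 blocks

Total weighted distance at each candidate:
  East (0, 10): total = 1536
  North (8, 6): total = 606
  South (3, 0): total = 1951
Minimum is at North with total 606 blocks.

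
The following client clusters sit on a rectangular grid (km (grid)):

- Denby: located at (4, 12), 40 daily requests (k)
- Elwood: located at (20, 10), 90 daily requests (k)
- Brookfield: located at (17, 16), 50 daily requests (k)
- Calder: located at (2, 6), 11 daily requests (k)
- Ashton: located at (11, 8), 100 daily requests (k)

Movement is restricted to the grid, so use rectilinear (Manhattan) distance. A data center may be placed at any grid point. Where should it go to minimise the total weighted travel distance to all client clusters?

(11, 10)

Manhattan distance separates: Σwᵢ(|x−xᵢ|+|y−yᵢ|) = Σwᵢ|x−xᵢ| + Σwᵢ|y−yᵢ|, so x and y are optimised independently as 1-D weighted medians.
Total weight W = 291; half = 145.5.
x-coordinate, sorted with cumulative weight:
  x=2 (Calder, w=11) cum 11
  x=4 (Denby, w=40) cum 51
  x=11 (Ashton, w=100) cum 151  ← median
  x=17 (Brookfield, w=50) cum 201
  x=20 (Elwood, w=90) cum 291
⇒ x* = 11
y-coordinate, sorted with cumulative weight:
  y=6 (Calder, w=11) cum 11
  y=8 (Ashton, w=100) cum 111
  y=10 (Elwood, w=90) cum 201  ← median
  y=12 (Denby, w=40) cum 241
  y=16 (Brookfield, w=50) cum 291
⇒ y* = 10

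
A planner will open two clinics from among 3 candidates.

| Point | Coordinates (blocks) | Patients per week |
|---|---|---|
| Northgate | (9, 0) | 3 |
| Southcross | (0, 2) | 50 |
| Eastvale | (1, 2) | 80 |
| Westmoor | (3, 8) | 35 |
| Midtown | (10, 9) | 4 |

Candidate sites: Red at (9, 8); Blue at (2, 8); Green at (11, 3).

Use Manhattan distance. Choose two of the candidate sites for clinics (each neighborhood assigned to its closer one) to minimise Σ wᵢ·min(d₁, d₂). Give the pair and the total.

{Red, Blue}, total 1027

Evaluate every pair (each demand assigned to the nearer of the two):
  {Red, Blue}: total = 1027
  {Blue, Green}: total = 1038
  {Red, Green}: total = 1713
Best pair: {Red, Blue} with total 1027.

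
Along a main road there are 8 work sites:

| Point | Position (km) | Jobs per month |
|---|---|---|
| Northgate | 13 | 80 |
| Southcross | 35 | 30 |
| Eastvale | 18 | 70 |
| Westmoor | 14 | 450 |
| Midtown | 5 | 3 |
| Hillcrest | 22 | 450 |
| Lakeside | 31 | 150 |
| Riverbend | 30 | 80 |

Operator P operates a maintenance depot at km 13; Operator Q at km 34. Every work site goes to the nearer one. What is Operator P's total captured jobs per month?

The indifferent point is the midpoint (13+34)/2 = 23.5; work sites left of it (closer to Operator P at 13) go to Operator P, those right go to Operator Q.
  Midtown at 5 (w=3) → Operator P
  Northgate at 13 (w=80) → Operator P
  Westmoor at 14 (w=450) → Operator P
  Eastvale at 18 (w=70) → Operator P
  Hillcrest at 22 (w=450) → Operator P
  Riverbend at 30 (w=80) → Operator Q
  Lakeside at 31 (w=150) → Operator Q
  Southcross at 35 (w=30) → Operator Q
Operator P captures 1053; Operator Q captures 260.

1053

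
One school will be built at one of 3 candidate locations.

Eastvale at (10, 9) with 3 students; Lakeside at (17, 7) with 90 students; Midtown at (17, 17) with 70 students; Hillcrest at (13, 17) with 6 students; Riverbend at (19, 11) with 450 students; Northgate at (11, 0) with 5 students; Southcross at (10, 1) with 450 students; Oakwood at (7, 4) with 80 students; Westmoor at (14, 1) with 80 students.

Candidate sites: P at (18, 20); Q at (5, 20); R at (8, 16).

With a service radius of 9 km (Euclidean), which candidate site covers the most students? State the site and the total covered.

P, covering 76

Coverage radius r = 9 km; a point is covered iff (Δx)²+(Δy)² ≤ 9² = 81.
  P (18, 20): covers {Midtown, Hillcrest} → 76
  Q (5, 20): covers {Hillcrest} → 6
  R (8, 16): covers {Eastvale, Hillcrest} → 9
Maximum coverage at P: 76 students.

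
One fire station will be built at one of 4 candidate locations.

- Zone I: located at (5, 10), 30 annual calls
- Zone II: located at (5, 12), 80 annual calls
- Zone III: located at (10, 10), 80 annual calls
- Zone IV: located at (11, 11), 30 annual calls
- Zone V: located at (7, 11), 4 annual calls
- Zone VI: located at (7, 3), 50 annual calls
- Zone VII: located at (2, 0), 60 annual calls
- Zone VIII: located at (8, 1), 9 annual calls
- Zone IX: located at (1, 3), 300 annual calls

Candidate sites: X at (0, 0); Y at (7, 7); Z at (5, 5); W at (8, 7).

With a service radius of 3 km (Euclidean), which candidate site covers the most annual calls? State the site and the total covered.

Coverage radius r = 3 km; a point is covered iff (Δx)²+(Δy)² ≤ 3² = 9.
  X (0, 0): covers {Zone VII} → 60
  Y (7, 7): covers {none} → 0
  Z (5, 5): covers {Zone VI} → 50
  W (8, 7): covers {none} → 0
Maximum coverage at X: 60 annual calls.

X, covering 60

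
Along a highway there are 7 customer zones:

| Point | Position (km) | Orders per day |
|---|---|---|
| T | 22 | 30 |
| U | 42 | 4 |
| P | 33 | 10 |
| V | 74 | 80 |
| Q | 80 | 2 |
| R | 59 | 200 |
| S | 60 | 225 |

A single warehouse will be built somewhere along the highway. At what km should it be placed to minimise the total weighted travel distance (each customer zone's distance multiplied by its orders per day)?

For a sum of weighted absolute distances on a line, the optimum is the weighted median (not the mean). Total weight W = 551; half-weight = 275.5.
Sort by position and accumulate weight:
  km 22 (T, w=30) → cum 30
  km 33 (P, w=10) → cum 40
  km 42 (U, w=4) → cum 44
  km 59 (R, w=200) → cum 244
  km 60 (S, w=225) → cum 469  ≥ 275.5 → median here
  km 74 (V, w=80) → cum 549
  km 80 (Q, w=2) → cum 551
Optimal location: km 60.

x = 60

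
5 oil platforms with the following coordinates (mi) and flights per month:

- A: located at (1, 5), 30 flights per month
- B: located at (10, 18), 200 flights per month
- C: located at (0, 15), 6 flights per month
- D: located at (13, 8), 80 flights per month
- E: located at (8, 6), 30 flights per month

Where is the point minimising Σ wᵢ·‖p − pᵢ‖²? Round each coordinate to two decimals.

The minimiser of Σwᵢ‖p−pᵢ‖² is the weighted centroid p* = (Σwᵢpᵢ)/(Σwᵢ).
Σwᵢ = 346.
Σwᵢxᵢ = 30·1 + 200·10 + 6·0 + 80·13 + 30·8 = 3310.
Σwᵢyᵢ = 30·5 + 200·18 + 6·15 + 80·8 + 30·6 = 4660.
x* = 3310/346 = 9.57, y* = 4660/346 = 13.47.

(9.57, 13.47)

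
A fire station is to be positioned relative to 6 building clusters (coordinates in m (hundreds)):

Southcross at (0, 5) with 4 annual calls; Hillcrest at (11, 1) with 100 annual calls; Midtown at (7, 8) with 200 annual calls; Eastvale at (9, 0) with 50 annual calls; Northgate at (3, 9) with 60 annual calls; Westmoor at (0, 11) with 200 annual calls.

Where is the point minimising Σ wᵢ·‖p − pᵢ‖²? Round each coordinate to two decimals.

The minimiser of Σwᵢ‖p−pᵢ‖² is the weighted centroid p* = (Σwᵢpᵢ)/(Σwᵢ).
Σwᵢ = 614.
Σwᵢxᵢ = 4·0 + 100·11 + 200·7 + 50·9 + 60·3 + 200·0 = 3130.
Σwᵢyᵢ = 4·5 + 100·1 + 200·8 + 50·0 + 60·9 + 200·11 = 4460.
x* = 3130/614 = 5.10, y* = 4460/614 = 7.26.

(5.10, 7.26)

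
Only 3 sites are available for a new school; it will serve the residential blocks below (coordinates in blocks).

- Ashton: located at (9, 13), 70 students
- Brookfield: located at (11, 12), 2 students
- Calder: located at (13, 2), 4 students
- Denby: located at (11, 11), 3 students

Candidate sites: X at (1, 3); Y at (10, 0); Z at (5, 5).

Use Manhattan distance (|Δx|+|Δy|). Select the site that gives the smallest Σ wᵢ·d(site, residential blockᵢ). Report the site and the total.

Z, total 946 blocks

Total weighted distance at each candidate:
  X (1, 3): total = 1404
  Y (10, 0): total = 1062
  Z (5, 5): total = 946
Minimum is at Z with total 946 blocks.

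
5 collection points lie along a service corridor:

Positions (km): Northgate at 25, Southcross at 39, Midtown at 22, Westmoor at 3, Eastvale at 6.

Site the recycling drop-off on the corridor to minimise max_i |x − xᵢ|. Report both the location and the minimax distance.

The 1-center on a line is the midpoint of the two extreme points: leftmost at 3, rightmost at 39.
Optimal location = (3 + 39)/2 = 21; maximum distance = (39 − 3)/2 = 18.

location 21, max distance 18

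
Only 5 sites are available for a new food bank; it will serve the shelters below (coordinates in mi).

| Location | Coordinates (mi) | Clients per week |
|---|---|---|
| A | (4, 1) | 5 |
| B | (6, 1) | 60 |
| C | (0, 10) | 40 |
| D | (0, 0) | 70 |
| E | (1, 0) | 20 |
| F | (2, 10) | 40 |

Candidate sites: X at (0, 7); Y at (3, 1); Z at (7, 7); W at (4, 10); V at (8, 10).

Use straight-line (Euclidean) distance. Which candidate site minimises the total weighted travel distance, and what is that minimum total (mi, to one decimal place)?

Y, total 1192.8 mi

Total weighted distance at each candidate:
  X (0, 7): total = 1440.8
  Y (3, 1): total = 1192.8
  Z (7, 7): total = 1813.7
  W (4, 10): total = 1800.9
  V (8, 10): total = 2303.0
Minimum is at Y with total 1192.8 mi.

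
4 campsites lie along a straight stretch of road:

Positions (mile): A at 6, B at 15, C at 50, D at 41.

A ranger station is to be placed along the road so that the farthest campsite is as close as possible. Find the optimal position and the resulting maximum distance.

location 28, max distance 22

The 1-center on a line is the midpoint of the two extreme points: leftmost at 6, rightmost at 50.
Optimal location = (6 + 50)/2 = 28; maximum distance = (50 − 6)/2 = 22.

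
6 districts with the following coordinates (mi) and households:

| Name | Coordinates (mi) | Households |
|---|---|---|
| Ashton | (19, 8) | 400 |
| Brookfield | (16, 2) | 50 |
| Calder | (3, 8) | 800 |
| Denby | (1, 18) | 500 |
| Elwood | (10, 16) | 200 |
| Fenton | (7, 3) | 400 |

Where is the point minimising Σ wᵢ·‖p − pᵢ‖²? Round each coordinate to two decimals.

The minimiser of Σwᵢ‖p−pᵢ‖² is the weighted centroid p* = (Σwᵢpᵢ)/(Σwᵢ).
Σwᵢ = 2350.
Σwᵢxᵢ = 400·19 + 50·16 + 800·3 + 500·1 + 200·10 + 400·7 = 16100.
Σwᵢyᵢ = 400·8 + 50·2 + 800·8 + 500·18 + 200·16 + 400·3 = 23100.
x* = 16100/2350 = 6.85, y* = 23100/2350 = 9.83.

(6.85, 9.83)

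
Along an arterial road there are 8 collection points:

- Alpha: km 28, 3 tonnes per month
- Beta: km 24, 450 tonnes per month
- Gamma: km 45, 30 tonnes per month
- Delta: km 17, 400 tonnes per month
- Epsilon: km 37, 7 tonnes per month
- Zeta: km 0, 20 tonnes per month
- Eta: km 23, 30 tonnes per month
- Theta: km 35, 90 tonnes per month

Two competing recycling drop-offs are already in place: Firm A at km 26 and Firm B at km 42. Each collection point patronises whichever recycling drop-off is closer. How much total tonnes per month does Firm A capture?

The indifferent point is the midpoint (26+42)/2 = 34; collection points left of it (closer to Firm A at 26) go to Firm A, those right go to Firm B.
  Zeta at 0 (w=20) → Firm A
  Delta at 17 (w=400) → Firm A
  Eta at 23 (w=30) → Firm A
  Beta at 24 (w=450) → Firm A
  Alpha at 28 (w=3) → Firm A
  Theta at 35 (w=90) → Firm B
  Epsilon at 37 (w=7) → Firm B
  Gamma at 45 (w=30) → Firm B
Firm A captures 903; Firm B captures 127.

903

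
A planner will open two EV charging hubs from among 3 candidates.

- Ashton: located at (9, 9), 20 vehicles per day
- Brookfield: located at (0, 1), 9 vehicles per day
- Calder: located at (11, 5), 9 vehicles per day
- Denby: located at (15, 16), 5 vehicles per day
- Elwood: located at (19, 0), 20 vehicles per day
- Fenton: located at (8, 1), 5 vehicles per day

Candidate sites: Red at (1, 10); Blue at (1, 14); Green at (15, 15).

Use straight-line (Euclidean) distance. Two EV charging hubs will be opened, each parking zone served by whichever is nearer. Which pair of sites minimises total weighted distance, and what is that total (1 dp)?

Evaluate every pair (each demand assigned to the nearer of the two):
  {Red, Green}: total = 712.2
  {Blue, Green}: total = 773.3
  {Red, Blue}: total = 882.9
Best pair: {Red, Green} with total 712.2.

{Red, Green}, total 712.2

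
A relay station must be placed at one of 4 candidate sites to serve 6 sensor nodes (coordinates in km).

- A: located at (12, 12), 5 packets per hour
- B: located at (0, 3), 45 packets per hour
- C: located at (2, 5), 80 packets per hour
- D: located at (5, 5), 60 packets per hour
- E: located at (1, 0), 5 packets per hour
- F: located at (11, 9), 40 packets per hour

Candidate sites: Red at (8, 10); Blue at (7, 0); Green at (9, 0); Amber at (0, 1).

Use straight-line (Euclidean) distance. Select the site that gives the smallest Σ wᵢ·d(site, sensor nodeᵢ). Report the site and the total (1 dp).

Amber, total 1464.5 km

Total weighted distance at each candidate:
  Red (8, 10): total = 1662.9
  Blue (7, 0): total = 1720.5
  Green (9, 0): total = 1969.9
  Amber (0, 1): total = 1464.5
Minimum is at Amber with total 1464.5 km.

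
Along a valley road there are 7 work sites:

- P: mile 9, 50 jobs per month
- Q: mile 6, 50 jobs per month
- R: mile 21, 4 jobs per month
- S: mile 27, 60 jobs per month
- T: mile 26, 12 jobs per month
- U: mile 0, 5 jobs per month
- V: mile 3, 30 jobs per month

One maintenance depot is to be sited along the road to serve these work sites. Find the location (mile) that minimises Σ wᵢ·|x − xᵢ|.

x = 9

For a sum of weighted absolute distances on a line, the optimum is the weighted median (not the mean). Total weight W = 211; half-weight = 105.5.
Sort by position and accumulate weight:
  mile 0 (U, w=5) → cum 5
  mile 3 (V, w=30) → cum 35
  mile 6 (Q, w=50) → cum 85
  mile 9 (P, w=50) → cum 135  ≥ 105.5 → median here
  mile 21 (R, w=4) → cum 139
  mile 26 (T, w=12) → cum 151
  mile 27 (S, w=60) → cum 211
Optimal location: mile 9.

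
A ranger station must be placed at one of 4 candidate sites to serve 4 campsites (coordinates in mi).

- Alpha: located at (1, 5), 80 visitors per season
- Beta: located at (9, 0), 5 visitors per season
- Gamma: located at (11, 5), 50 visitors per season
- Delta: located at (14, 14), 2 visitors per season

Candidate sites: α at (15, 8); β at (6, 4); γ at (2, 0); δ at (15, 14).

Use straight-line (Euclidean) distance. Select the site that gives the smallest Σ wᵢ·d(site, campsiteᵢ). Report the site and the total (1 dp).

Total weighted distance at each candidate:
  α (15, 8): total = 1457.6
  β (6, 4): total = 713.5
  γ (2, 0): total = 994.6
  δ (15, 14): total = 1902.1
Minimum is at β with total 713.5 mi.

β, total 713.5 mi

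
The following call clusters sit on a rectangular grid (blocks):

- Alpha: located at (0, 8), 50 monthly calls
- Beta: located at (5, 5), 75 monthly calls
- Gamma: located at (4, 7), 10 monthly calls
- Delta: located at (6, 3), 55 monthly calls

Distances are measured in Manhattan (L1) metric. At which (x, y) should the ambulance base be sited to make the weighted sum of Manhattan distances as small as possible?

(5, 5)

Manhattan distance separates: Σwᵢ(|x−xᵢ|+|y−yᵢ|) = Σwᵢ|x−xᵢ| + Σwᵢ|y−yᵢ|, so x and y are optimised independently as 1-D weighted medians.
Total weight W = 190; half = 95.
x-coordinate, sorted with cumulative weight:
  x=0 (Alpha, w=50) cum 50
  x=4 (Gamma, w=10) cum 60
  x=5 (Beta, w=75) cum 135  ← median
  x=6 (Delta, w=55) cum 190
⇒ x* = 5
y-coordinate, sorted with cumulative weight:
  y=3 (Delta, w=55) cum 55
  y=5 (Beta, w=75) cum 130  ← median
  y=7 (Gamma, w=10) cum 140
  y=8 (Alpha, w=50) cum 190
⇒ y* = 5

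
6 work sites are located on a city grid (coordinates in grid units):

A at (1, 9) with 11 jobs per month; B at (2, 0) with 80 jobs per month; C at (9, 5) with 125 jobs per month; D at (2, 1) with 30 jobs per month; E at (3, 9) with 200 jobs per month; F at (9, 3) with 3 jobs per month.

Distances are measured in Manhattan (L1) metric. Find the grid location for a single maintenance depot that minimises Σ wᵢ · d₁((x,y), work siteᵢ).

Manhattan distance separates: Σwᵢ(|x−xᵢ|+|y−yᵢ|) = Σwᵢ|x−xᵢ| + Σwᵢ|y−yᵢ|, so x and y are optimised independently as 1-D weighted medians.
Total weight W = 449; half = 224.5.
x-coordinate, sorted with cumulative weight:
  x=1 (A, w=11) cum 11
  x=2 (B, w=80) cum 91
  x=2 (D, w=30) cum 121
  x=3 (E, w=200) cum 321  ← median
  x=9 (C, w=125) cum 446
  x=9 (F, w=3) cum 449
⇒ x* = 3
y-coordinate, sorted with cumulative weight:
  y=0 (B, w=80) cum 80
  y=1 (D, w=30) cum 110
  y=3 (F, w=3) cum 113
  y=5 (C, w=125) cum 238  ← median
  y=9 (A, w=11) cum 249
  y=9 (E, w=200) cum 449
⇒ y* = 5

(3, 5)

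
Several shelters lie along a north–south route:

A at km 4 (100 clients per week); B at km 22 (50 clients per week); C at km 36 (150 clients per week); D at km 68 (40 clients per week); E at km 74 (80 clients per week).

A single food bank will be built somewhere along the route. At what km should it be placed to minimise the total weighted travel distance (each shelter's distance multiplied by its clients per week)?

x = 36

For a sum of weighted absolute distances on a line, the optimum is the weighted median (not the mean). Total weight W = 420; half-weight = 210.
Sort by position and accumulate weight:
  km 4 (A, w=100) → cum 100
  km 22 (B, w=50) → cum 150
  km 36 (C, w=150) → cum 300  ≥ 210 → median here
  km 68 (D, w=40) → cum 340
  km 74 (E, w=80) → cum 420
Optimal location: km 36.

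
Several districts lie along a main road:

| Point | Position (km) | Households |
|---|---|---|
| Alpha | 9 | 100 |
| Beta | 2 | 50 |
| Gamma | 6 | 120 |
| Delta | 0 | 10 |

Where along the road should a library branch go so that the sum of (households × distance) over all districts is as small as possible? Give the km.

x = 6

For a sum of weighted absolute distances on a line, the optimum is the weighted median (not the mean). Total weight W = 280; half-weight = 140.
Sort by position and accumulate weight:
  km 0 (Delta, w=10) → cum 10
  km 2 (Beta, w=50) → cum 60
  km 6 (Gamma, w=120) → cum 180  ≥ 140 → median here
  km 9 (Alpha, w=100) → cum 280
Optimal location: km 6.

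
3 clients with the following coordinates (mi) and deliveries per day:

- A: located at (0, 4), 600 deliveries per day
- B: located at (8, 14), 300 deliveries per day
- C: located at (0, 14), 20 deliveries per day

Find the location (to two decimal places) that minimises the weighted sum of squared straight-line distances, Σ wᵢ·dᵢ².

(2.61, 7.48)

The minimiser of Σwᵢ‖p−pᵢ‖² is the weighted centroid p* = (Σwᵢpᵢ)/(Σwᵢ).
Σwᵢ = 920.
Σwᵢxᵢ = 600·0 + 300·8 + 20·0 = 2400.
Σwᵢyᵢ = 600·4 + 300·14 + 20·14 = 6880.
x* = 2400/920 = 2.61, y* = 6880/920 = 7.48.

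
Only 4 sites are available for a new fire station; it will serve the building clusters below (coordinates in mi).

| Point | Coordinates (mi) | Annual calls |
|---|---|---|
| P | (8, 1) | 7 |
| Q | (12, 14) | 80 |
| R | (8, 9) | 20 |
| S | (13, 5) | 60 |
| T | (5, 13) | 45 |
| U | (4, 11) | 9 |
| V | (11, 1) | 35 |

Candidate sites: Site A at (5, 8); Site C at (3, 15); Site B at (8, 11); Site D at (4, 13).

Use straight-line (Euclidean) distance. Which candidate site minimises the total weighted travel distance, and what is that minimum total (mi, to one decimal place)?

Site B, total 1542.3 mi

Total weighted distance at each candidate:
  Site A (5, 8): total = 1942.9
  Site C (3, 15): total = 2562.0
  Site B (8, 11): total = 1542.3
  Site D (4, 13): total = 2118.4
Minimum is at Site B with total 1542.3 mi.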